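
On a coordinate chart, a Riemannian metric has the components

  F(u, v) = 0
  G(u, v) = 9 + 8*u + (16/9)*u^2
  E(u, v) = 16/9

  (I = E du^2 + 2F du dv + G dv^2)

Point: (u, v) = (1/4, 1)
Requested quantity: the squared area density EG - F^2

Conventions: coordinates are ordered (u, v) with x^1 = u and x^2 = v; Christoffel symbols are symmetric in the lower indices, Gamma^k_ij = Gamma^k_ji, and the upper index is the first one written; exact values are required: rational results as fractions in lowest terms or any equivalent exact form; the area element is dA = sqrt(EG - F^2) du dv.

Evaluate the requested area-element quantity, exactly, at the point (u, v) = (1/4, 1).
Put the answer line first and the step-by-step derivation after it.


Answer: EG - F^2 = 1600/81

E = 16/9, F = 0, G = 100/9; EG - F^2 = 1600/81


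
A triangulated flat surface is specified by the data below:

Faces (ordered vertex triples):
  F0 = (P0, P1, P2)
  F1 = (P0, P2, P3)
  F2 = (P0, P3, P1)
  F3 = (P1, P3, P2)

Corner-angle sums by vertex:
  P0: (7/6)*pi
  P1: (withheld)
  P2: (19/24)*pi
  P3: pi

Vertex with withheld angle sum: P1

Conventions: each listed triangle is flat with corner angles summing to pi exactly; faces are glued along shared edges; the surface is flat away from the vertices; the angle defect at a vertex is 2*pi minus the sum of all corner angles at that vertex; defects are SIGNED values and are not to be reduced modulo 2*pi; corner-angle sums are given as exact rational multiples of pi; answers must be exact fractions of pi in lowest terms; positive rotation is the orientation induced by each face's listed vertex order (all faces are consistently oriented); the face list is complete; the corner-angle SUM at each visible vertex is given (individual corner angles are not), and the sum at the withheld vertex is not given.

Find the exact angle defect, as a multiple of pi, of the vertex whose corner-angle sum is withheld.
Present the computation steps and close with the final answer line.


V = 4, E = 6, F = 4; chi = V - E + F = 2
Gauss-Bonnet: total defect = 2*pi*chi = 4*pi; visible defects sum to (73/24)*pi

Answer: defect(P1) = (23/24)*pi


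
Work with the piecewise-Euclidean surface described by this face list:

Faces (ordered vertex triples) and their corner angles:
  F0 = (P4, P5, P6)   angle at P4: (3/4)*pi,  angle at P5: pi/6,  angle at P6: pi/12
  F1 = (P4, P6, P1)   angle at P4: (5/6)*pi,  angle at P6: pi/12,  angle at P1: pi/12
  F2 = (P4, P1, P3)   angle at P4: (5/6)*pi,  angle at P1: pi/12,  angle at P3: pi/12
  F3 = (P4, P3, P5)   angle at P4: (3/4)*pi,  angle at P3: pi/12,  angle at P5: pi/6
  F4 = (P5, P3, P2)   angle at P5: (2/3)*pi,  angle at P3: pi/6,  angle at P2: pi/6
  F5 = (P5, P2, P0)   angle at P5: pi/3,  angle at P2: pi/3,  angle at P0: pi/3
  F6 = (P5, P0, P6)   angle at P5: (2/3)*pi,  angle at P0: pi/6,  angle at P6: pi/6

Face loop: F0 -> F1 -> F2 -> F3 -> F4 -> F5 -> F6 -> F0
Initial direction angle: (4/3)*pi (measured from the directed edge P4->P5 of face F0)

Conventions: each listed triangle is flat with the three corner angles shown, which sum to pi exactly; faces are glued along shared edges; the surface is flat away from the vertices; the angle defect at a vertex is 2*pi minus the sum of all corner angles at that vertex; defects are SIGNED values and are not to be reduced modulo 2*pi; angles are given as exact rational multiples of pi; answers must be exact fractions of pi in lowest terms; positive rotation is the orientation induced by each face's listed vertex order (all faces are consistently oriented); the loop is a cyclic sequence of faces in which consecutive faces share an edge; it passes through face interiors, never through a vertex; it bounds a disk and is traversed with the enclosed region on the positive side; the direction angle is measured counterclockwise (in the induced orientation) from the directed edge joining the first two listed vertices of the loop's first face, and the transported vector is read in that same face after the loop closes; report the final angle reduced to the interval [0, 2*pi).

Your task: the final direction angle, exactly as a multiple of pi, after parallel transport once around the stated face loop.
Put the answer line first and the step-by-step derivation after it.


Answer: final direction angle = pi/6

enclosed vertex P4: corner angles sum to (19/6)*pi, defect = 2*pi - (19/6)*pi = (-7/6)*pi
enclosed vertex P5: corner angles sum to 2*pi, defect = 2*pi - 2*pi = 0
the final direction is the initial angle plus the enclosed defects, taken mod 2*pi in the induced orientation
final angle = (4/3)*pi - (7/6)*pi = pi/6 (mod 2*pi)


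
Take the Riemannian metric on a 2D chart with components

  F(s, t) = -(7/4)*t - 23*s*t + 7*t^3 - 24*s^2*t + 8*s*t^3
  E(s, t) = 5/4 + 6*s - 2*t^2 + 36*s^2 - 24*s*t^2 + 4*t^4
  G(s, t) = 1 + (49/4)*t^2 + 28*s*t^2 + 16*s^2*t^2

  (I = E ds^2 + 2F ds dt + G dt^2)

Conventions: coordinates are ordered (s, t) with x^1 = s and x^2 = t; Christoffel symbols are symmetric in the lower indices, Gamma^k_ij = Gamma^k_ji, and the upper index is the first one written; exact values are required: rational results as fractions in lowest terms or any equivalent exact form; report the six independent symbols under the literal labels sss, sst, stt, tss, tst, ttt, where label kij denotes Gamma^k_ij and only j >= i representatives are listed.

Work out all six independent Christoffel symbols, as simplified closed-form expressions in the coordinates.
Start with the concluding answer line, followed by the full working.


Answer: Gamma_sss = (144*s - 48*t^2 + 12)/(64*s^2*t^2 + 144*s^2 + 16*s*t^2 + 24*s + 16*t^4 + 41*t^2 + 5), Gamma_sst = (-96*s*t + 32*t^3 - 8*t)/(64*s^2*t^2 + 144*s^2 + 16*s*t^2 + 24*s + 16*t^4 + 41*t^2 + 5), Gamma_stt = (-96*s^2 + 32*s*t^2 - 92*s + 28*t^2 - 7)/(64*s^2*t^2 + 144*s^2 + 16*s*t^2 + 24*s + 16*t^4 + 41*t^2 + 5), Gamma_tss = (-96*s*t - 84*t)/(64*s^2*t^2 + 144*s^2 + 16*s*t^2 + 24*s + 16*t^4 + 41*t^2 + 5), Gamma_tst = (64*s*t^2 + 56*t^2)/(64*s^2*t^2 + 144*s^2 + 16*s*t^2 + 24*s + 16*t^4 + 41*t^2 + 5), Gamma_ttt = (64*s^2*t + 112*s*t + 49*t)/(64*s^2*t^2 + 144*s^2 + 16*s*t^2 + 24*s + 16*t^4 + 41*t^2 + 5)

E = 5/4 + 6*s - 2*t^2 + 36*s^2 - 24*s*t^2 + 4*t^4; F = -(7/4)*t - 23*s*t + 7*t^3 - 24*s^2*t + 8*s*t^3; G = 1 + (49/4)*t^2 + 28*s*t^2 + 16*s^2*t^2
Gamma^k_ij = (1/2) g^{kl} (d_i g_jl + d_j g_il - d_l g_ij), with g^inv = (1/(EG-F^2)) [[G, -F], [-F, E]]
first partials: E_s = 6 + 72*s - 24*t^2, E_t = -4*t - 48*s*t + 16*t^3, F_s = -23*t - 48*s*t + 8*t^3, F_t = -7/4 - 23*s + 21*t^2 - 24*s^2 + 24*s*t^2, G_s = 28*t^2 + 32*s*t^2, G_t = (49/2)*t + 56*s*t + 32*s^2*t
D = EG - F^2 = 5/4 + 6*s + (41/4)*t^2 + 36*s^2 + 4*s*t^2 + 4*t^4 + 16*s^2*t^2
expanded: Gamma^s_ss = (G E_s - 2F F_s + F E_t)/(2D), Gamma^s_st = (G E_t - F G_s)/(2D), Gamma^s_tt = (2G F_t - G G_s - F G_t)/(2D), Gamma^t_ss = (2E F_s - E E_t - F E_s)/(2D), Gamma^t_st = (E G_s - F E_t)/(2D), Gamma^t_tt = (E G_t - 2F F_t + F G_s)/(2D); substitute and cancel common factors


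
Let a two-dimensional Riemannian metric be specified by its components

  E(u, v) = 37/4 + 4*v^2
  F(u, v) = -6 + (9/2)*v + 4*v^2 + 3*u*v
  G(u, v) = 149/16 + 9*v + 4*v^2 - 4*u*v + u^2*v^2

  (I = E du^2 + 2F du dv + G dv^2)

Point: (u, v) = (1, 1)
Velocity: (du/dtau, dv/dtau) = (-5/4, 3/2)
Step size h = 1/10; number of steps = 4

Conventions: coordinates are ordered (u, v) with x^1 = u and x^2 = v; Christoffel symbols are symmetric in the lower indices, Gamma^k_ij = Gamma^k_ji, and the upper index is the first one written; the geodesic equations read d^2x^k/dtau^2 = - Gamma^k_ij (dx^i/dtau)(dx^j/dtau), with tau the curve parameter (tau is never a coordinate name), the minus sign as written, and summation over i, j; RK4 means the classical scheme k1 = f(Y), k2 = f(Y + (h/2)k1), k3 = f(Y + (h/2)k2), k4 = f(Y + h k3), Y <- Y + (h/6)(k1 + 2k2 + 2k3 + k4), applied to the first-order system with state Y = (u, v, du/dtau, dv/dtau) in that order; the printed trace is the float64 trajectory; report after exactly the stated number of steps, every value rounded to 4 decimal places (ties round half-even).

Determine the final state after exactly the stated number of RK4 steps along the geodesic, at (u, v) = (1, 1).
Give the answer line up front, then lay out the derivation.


Answer: u = 0.4312, v = 1.5536, du/dtau = -1.5007, dv/dtau = 1.2612

f(Y) = (du/dtau, dv/dtau, -Gamma^u_ij Y'^i Y'^j, -Gamma^v_ij Y'^i Y'^j) with the Gammas evaluated at the stage position; h = 0.100000; intermediate values shown to 6 dp
step 0: u = 1.0000, v = 1.0000, du/dtau = -1.2500, dv/dtau = 1.5000
step 1:
  k1: at (u, v) = (1.000000, 1.000000), (du/dtau, dv/dtau) = (-1.250000, 1.500000); Gamma_uuu = 0.024375, Gamma_uuv = 0.366734, Gamma_uvv = 1.229416, Gamma_vuu = -0.058722, Gamma_vuv = -0.156222, Gamma_vvv = 0.038224; k1 = (-1.250000, 1.500000, -1.429022, -0.580084)
  k2: at (u, v) = (0.937500, 1.075000), (du/dtau, dv/dtau) = (-1.321451, 1.470996); Gamma_uuu = 0.028604, Gamma_uuv = 0.391820, Gamma_uvv = 1.225683, Gamma_vuu = -0.061204, Gamma_vuv = -0.175141, Gamma_vvv = -0.003730; k2 = (-1.321451, 1.470996, -1.178840, -0.565951)
  k3: at (u, v) = (0.933927, 1.073550), (du/dtau, dv/dtau) = (-1.308942, 1.471702); Gamma_uuu = 0.028415, Gamma_uuv = 0.391052, Gamma_uvv = 1.224494, Gamma_vuu = -0.061071, Gamma_vuv = -0.174573, Gamma_vvv = -0.001646; k3 = (-1.308942, 1.471702, -1.194203, -0.564385)
  k4: at (u, v) = (0.869106, 1.147170), (du/dtau, dv/dtau) = (-1.369420, 1.443562); Gamma_uuu = 0.032360, Gamma_uuv = 0.414763, Gamma_uvv = 1.220828, Gamma_vuu = -0.063322, Gamma_vuv = -0.192953, Gamma_vvv = -0.038265; k4 = (-1.369420, 1.443562, -0.964891, -0.564387)
  Y <- Y + (h/6)(k1 + 2k2 + 2k3 + k4): u = 0.8687, v = 1.1471, du/dtau = -1.3690, dv/dtau = 1.4432
step 2:
  k1: at (u, v) = (0.868663, 1.147149), (du/dtau, dv/dtau) = (-1.369000, 1.443248); Gamma_uuu = 0.032348, Gamma_uuv = 0.414724, Gamma_uvv = 1.220704, Gamma_vuu = -0.063312, Gamma_vuv = -0.192925, Gamma_vvv = -0.038122; k1 = (-1.369000, 1.443248, -0.964479, -0.564300)
  k2: at (u, v) = (0.800213, 1.219312), (du/dtau, dv/dtau) = (-1.417224, 1.415033); Gamma_uuu = 0.035907, Gamma_uuv = 0.436737, Gamma_uvv = 1.216210, Gamma_vuu = -0.065265, Gamma_vuv = -0.210479, Gamma_vvv = -0.069195; k2 = (-1.417224, 1.415033, -0.755677, -0.574560)
  k3: at (u, v) = (0.797802, 1.217901), (du/dtau, dv/dtau) = (-1.406784, 1.414520); Gamma_uuu = 0.035734, Gamma_uuv = 0.436011, Gamma_uvv = 1.215240, Gamma_vuu = -0.065144, Gamma_vuv = -0.209927, Gamma_vvv = -0.067489; k3 = (-1.406784, 1.414520, -0.766995, -0.571520)
  k4: at (u, v) = (0.727985, 1.288601), (du/dtau, dv/dtau) = (-1.445699, 1.386096); Gamma_uuu = 0.038903, Gamma_uuv = 0.456276, Gamma_uvv = 1.210064, Gamma_vuu = -0.066802, Gamma_vuv = -0.226551, Gamma_vvv = -0.093912; k4 = (-1.445699, 1.386096, -0.577517, -0.587913)
  Y <- Y + (h/6)(k1 + 2k2 + 2k3 + k4): u = 0.7276, v = 1.2886, du/dtau = -1.4455, dv/dtau = 1.3858
step 3:
  k1: at (u, v) = (0.727618, 1.288623), (du/dtau, dv/dtau) = (-1.445456, 1.385841); Gamma_uuu = 0.038894, Gamma_uuv = 0.456250, Gamma_uvv = 1.209962, Gamma_vuu = -0.066794, Gamma_vuv = -0.226534, Gamma_vvv = -0.093812; k1 = (-1.445456, 1.385841, -0.577168, -0.587849)
  k2: at (u, v) = (0.655345, 1.357916), (du/dtau, dv/dtau) = (-1.474314, 1.356449); Gamma_uuu = 0.041604, Gamma_uuv = 0.474546, Gamma_uvv = 1.203535, Gamma_vuu = -0.068108, Gamma_vuv = -0.242024, Gamma_vvv = -0.115486; k2 = (-1.474314, 1.356449, -0.406858, -0.607485)
  k3: at (u, v) = (0.653902, 1.356446), (du/dtau, dv/dtau) = (-1.465799, 1.355467); Gamma_uuu = 0.041451, Gamma_uuv = 0.473866, Gamma_uvv = 1.202797, Gamma_vuu = -0.068001, Gamma_vuv = -0.241491, Gamma_vvv = -0.114094; k3 = (-1.465799, 1.355467, -0.415954, -0.603879)
  k4: at (u, v) = (0.581038, 1.424170), (du/dtau, dv/dtau) = (-1.487051, 1.325453); Gamma_uuu = 0.043723, Gamma_uuv = 0.490202, Gamma_uvv = 1.195442, Gamma_vuu = -0.068989, Gamma_vuv = -0.255783, Gamma_vvv = -0.131784; k4 = (-1.487051, 1.325453, -0.264480, -0.624227)
  Y <- Y + (h/6)(k1 + 2k2 + 2k3 + k4): u = 0.5807, v = 1.4242, du/dtau = -1.4869, dv/dtau = 1.3253
step 4:
  k1: at (u, v) = (0.580739, 1.424209), (du/dtau, dv/dtau) = (-1.486910, 1.325261); Gamma_uuu = 0.043715, Gamma_uuv = 0.490182, Gamma_uvv = 1.195361, Gamma_vuu = -0.068982, Gamma_vuv = -0.255771, Gamma_vvv = -0.131708; k1 = (-1.486910, 1.325261, -0.264234, -0.624183)
  k2: at (u, v) = (0.506394, 1.490472), (du/dtau, dv/dtau) = (-1.500122, 1.294052); Gamma_uuu = 0.045513, Gamma_uuv = 0.504434, Gamma_uvv = 1.186761, Gamma_vuu = -0.069613, Gamma_vuv = -0.268737, Gamma_vvv = -0.145410; k2 = (-1.500122, 1.294052, -0.131288, -0.643211)
  k3: at (u, v) = (0.505733, 1.488911), (du/dtau, dv/dtau) = (-1.493475, 1.293101); Gamma_uuu = 0.045384, Gamma_uuv = 0.503822, Gamma_uvv = 1.186245, Gamma_vuu = -0.069526, Gamma_vuv = -0.268237, Gamma_vvv = -0.144298; k3 = (-1.493475, 1.293101, -0.138786, -0.639689)
  k4: at (u, v) = (0.431392, 1.553519), (du/dtau, dv/dtau) = (-1.500789, 1.261292); Gamma_uuu = 0.046753, Gamma_uuv = 0.516093, Gamma_uvv = 1.176816, Gamma_vuu = -0.069839, Gamma_vuv = -0.279887, Gamma_vvv = -0.154715; k4 = (-1.500789, 1.261292, -0.023594, -0.656183)
  Y <- Y + (h/6)(k1 + 2k2 + 2k3 + k4): u = 0.4312, v = 1.5536, du/dtau = -1.5007, dv/dtau = 1.2612


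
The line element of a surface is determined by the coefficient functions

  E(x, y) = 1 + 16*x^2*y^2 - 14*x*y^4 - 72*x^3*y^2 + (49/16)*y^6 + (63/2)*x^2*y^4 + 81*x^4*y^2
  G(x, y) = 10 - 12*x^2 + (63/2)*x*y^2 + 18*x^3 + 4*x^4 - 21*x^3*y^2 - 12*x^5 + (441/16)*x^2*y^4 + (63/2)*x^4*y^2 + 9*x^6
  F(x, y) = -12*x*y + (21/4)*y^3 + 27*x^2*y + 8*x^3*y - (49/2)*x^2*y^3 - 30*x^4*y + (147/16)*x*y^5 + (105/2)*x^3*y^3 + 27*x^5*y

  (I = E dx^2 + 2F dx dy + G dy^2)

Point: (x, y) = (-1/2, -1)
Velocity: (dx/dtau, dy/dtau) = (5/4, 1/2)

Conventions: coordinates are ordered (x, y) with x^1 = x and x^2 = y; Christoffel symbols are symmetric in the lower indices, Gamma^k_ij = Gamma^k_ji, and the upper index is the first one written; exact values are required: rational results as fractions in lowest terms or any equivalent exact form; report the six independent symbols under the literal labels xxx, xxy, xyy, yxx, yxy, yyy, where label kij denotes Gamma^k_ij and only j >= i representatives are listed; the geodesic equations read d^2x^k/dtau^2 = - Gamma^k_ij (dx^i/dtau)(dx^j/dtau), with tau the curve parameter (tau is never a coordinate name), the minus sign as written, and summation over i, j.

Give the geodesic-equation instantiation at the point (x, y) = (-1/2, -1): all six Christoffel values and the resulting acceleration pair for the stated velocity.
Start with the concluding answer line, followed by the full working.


Answer: Gamma_xxx = -312/149, Gamma_xxy = -228/149, Gamma_xyy = -126/149, Gamma_yxx = -26/149, Gamma_yxy = -19/149, Gamma_yyy = -21/298; accelerations (d^2x/dtau^2, d^2y/dtau^2) = (804/149, 67/149)

E = 37, F = 3, G = 5/4 at the point
E_x = -156, E_y = -114, F_x = -127/2, F_y = -145/4, G_x = -19/2, G_y = -21/4
EG - F^2 = 149/4;  g^inv = (4/149) * [[5/4, -3], [-3, 37]]
first-kind symbols [ij,l] = (1/2)(d_i g_jl + d_j g_il - d_l g_ij): [xx,x] = E_x/2 = -78, [xx,y] = F_x - E_y/2 = -13/2, [xy,x] = E_y/2 = -57, [xy,y] = G_x/2 = -19/4, [yy,x] = F_y - G_x/2 = -63/2, [yy,y] = G_y/2 = -21/8
Gamma^x_ij = (G*[ij,x] - F*[ij,y])/(EG - F^2), Gamma^y_ij = (E*[ij,y] - F*[ij,x])/(EG - F^2)
Gamma_xxx = -312/149, Gamma_xxy = -228/149, Gamma_xyy = -126/149, Gamma_yxx = -26/149, Gamma_yxy = -19/149, Gamma_yyy = -21/298
d^2x/dtau^2 = -(Gamma_xxx*(5/4)^2 + 2*Gamma_xxy*(5/4)*(1/2) + Gamma_xyy*(1/2)^2) = 804/149
d^2y/dtau^2 = -(Gamma_yxx*(5/4)^2 + 2*Gamma_yxy*(5/4)*(1/2) + Gamma_yyy*(1/2)^2) = 67/149


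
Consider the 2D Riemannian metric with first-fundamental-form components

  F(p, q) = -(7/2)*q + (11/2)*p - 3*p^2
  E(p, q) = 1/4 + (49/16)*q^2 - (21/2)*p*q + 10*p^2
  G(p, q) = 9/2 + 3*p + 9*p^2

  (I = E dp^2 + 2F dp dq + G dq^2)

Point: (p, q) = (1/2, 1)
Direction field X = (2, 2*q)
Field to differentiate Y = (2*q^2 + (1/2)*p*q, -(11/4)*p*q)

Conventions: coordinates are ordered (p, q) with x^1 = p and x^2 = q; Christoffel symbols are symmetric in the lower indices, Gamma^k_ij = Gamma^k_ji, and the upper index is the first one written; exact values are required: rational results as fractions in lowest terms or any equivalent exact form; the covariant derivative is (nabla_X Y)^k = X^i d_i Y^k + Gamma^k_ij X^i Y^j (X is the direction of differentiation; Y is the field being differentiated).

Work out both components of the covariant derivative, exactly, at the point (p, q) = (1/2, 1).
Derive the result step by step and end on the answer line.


E = 9/16, F = -3/2, G = 33/4 at the point
E_p = -1/2, E_q = 7/8, F_p = 5/2, F_q = -7/2, G_p = 12, G_q = 0
EG - F^2 = 153/64;  g^inv = (64/153) * [[33/4, 3/2], [3/2, 9/16]]
first-kind symbols [ij,l] = (1/2)(d_i g_jl + d_j g_il - d_l g_ij): [pp,p] = E_p/2 = -1/4, [pp,q] = F_p - E_q/2 = 33/16, [pq,p] = E_q/2 = 7/16, [pq,q] = G_p/2 = 6, [qq,p] = F_q - G_p/2 = -19/2, [qq,q] = G_q/2 = 0
Gamma^p_ij = (G*[ij,p] - F*[ij,q])/(EG - F^2), Gamma^q_ij = (E*[ij,q] - F*[ij,p])/(EG - F^2)
Gamma_ppp = 22/51, Gamma_ppq = 269/51, Gamma_pqq = -1672/51, Gamma_qpp = 67/204, Gamma_qpq = 86/51, Gamma_qqq = -304/51
X = (2, 2), Y = (9/4, -11/8) at the point

Answer: (nabla_X Y)^p = 22609/204, (nabla_X Y)^q = 5129/408


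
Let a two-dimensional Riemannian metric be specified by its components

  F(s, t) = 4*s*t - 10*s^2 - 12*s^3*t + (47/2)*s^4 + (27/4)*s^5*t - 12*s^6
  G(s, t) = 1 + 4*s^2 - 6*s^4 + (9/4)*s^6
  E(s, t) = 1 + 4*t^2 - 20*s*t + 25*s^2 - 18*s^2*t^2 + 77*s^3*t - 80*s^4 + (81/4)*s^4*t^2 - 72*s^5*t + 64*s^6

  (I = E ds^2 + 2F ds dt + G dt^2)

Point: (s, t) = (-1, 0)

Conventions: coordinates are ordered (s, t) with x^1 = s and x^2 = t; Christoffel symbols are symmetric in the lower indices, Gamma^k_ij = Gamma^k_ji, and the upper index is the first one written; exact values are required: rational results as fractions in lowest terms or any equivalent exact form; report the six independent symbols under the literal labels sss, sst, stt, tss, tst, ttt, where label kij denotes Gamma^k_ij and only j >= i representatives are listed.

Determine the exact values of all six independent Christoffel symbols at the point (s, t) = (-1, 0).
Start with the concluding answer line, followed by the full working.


Answer: Gamma_sss = -228/41, Gamma_sst = 30/41, Gamma_stt = 0, Gamma_tss = -38/41, Gamma_tst = 5/41, Gamma_ttt = 0

E = 10, F = 3/2, G = 5/4 at the point
E_s = -114, E_t = 15, F_s = -2, F_t = 5/4, G_s = 5/2, G_t = 0
EG - F^2 = 41/4;  g^inv = (4/41) * [[5/4, -3/2], [-3/2, 10]]
first-kind symbols [ij,l] = (1/2)(d_i g_jl + d_j g_il - d_l g_ij): [ss,s] = E_s/2 = -57, [ss,t] = F_s - E_t/2 = -19/2, [st,s] = E_t/2 = 15/2, [st,t] = G_s/2 = 5/4, [tt,s] = F_t - G_s/2 = 0, [tt,t] = G_t/2 = 0
Gamma^s_ij = (G*[ij,s] - F*[ij,t])/(EG - F^2), Gamma^t_ij = (E*[ij,t] - F*[ij,s])/(EG - F^2)


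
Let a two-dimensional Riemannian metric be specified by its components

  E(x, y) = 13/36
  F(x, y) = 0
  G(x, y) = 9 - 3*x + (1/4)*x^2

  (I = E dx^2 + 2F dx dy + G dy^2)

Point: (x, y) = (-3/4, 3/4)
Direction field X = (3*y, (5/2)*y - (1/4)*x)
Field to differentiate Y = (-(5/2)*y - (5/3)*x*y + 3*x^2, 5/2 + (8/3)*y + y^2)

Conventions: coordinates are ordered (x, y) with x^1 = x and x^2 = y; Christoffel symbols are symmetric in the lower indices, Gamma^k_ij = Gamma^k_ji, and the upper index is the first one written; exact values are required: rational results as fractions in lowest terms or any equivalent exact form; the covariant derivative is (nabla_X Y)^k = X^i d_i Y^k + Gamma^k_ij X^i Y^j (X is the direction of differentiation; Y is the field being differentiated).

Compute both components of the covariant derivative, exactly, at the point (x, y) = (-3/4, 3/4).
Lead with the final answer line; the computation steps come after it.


Answer: (nabla_X Y)^x = 442995/13312, (nabla_X Y)^y = 641/96

E = 13/36, F = 0, G = 729/64 at the point
E_x = 0, E_y = 0, F_x = 0, F_y = 0, G_x = -27/8, G_y = 0
EG - F^2 = 1053/256;  g^inv = (256/1053) * [[729/64, 0], [0, 13/36]]
first-kind symbols [ij,l] = (1/2)(d_i g_jl + d_j g_il - d_l g_ij): [xx,x] = E_x/2 = 0, [xx,y] = F_x - E_y/2 = 0, [xy,x] = E_y/2 = 0, [xy,y] = G_x/2 = -27/16, [yy,x] = F_y - G_x/2 = 27/16, [yy,y] = G_y/2 = 0
Gamma^x_ij = (G*[ij,x] - F*[ij,y])/(EG - F^2), Gamma^y_ij = (E*[ij,y] - F*[ij,x])/(EG - F^2)
Gamma_xxx = 0, Gamma_xxy = 0, Gamma_xyy = 243/52, Gamma_yxx = 0, Gamma_yxy = -4/27, Gamma_yyy = 0
X = (9/4, 33/16), Y = (3/4, 81/16) at the point


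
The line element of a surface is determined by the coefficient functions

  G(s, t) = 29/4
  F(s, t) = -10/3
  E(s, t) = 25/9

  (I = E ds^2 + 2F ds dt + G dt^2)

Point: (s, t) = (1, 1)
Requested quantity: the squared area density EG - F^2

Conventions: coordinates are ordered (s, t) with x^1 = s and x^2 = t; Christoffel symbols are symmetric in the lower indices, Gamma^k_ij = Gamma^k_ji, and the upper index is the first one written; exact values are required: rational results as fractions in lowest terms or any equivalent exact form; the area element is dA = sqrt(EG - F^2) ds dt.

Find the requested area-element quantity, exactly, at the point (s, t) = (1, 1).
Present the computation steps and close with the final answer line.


E = 25/9, F = -10/3, G = 29/4; EG - F^2 = 325/36

Answer: EG - F^2 = 325/36


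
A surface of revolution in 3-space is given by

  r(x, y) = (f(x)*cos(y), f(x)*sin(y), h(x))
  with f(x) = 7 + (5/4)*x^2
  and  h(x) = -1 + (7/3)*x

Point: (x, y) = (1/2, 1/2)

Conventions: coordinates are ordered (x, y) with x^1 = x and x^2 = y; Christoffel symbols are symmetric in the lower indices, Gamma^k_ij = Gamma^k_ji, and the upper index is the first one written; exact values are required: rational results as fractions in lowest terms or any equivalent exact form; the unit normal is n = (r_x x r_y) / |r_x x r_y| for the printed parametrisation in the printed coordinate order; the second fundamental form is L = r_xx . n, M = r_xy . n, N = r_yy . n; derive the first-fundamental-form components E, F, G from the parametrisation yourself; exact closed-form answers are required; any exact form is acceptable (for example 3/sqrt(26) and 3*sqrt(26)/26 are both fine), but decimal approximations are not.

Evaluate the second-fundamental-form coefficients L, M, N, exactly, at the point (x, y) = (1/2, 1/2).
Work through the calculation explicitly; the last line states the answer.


f = 117/16, f' = 5/4, f'' = 5/2, h' = 7/3, h'' = 0
E = 1009/144, F = 0, G = 13689/256; answer radicand W^2 = 1009/144
unnormalised second-form numerators: l = -35/6, m = 0, n = 273/16; L = l/sqrt(1009/144), and similarly M = m/sqrt(W^2), N = n/sqrt(W^2)

Answer: L = -70*sqrt(1009)/1009, M = 0, N = 819*sqrt(1009)/4036


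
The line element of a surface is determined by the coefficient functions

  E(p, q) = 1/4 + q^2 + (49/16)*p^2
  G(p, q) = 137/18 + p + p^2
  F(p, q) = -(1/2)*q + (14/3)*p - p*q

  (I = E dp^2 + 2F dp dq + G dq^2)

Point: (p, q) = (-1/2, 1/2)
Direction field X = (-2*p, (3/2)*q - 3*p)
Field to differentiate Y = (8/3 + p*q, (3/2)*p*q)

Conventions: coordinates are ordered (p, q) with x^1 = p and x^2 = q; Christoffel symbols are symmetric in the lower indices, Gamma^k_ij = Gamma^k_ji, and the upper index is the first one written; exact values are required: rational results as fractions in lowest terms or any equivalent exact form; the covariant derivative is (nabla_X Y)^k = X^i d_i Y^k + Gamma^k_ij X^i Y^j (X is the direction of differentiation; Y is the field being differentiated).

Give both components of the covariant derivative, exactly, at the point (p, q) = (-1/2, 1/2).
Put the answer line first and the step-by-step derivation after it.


Answer: (nabla_X Y)^p = 177847/71368, (nabla_X Y)^q = 179033/142736

E = 81/64, F = -7/3, G = 265/36 at the point
E_p = -49/16, E_q = 1, F_p = 25/6, F_q = 0, G_p = 0, G_q = 0
EG - F^2 = 8921/2304;  g^inv = (2304/8921) * [[265/36, 7/3], [7/3, 81/64]]
first-kind symbols [ij,l] = (1/2)(d_i g_jl + d_j g_il - d_l g_ij): [pp,p] = E_p/2 = -49/32, [pp,q] = F_p - E_q/2 = 11/3, [pq,p] = E_q/2 = 1/2, [pq,q] = G_p/2 = 0, [qq,p] = F_q - G_p/2 = 0, [qq,q] = G_q/2 = 0
Gamma^p_ij = (G*[ij,p] - F*[ij,q])/(EG - F^2), Gamma^q_ij = (E*[ij,q] - F*[ij,p])/(EG - F^2)
Gamma_ppp = -6258/8921, Gamma_ppq = 8480/8921, Gamma_pqq = 0, Gamma_qpp = 2460/8921, Gamma_qpq = 2688/8921, Gamma_qqq = 0
X = (1, 9/4), Y = (29/12, -3/8) at the point


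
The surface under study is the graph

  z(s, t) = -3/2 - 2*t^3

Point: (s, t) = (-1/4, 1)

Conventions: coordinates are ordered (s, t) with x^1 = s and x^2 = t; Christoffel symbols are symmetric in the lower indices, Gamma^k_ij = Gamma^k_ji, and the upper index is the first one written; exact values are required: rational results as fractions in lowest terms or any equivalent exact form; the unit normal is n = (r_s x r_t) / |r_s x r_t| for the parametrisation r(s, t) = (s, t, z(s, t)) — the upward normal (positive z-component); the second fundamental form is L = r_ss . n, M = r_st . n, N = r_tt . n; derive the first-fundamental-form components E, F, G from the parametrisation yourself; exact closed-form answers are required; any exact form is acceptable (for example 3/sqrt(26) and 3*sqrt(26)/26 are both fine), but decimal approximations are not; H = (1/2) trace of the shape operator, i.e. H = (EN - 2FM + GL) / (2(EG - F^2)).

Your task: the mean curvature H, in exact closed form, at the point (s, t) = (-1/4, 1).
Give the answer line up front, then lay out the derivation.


Answer: H = -6*sqrt(37)/1369

z_s = 0, z_t = -6, z_ss = 0, z_st = 0, z_tt = -12
E = 1, F = 0, G = 37; answer radicand W^2 = 37
unnormalised second-form numerators: l = 0, m = 0, n = -12; L = l/sqrt(37), and similarly M = m/sqrt(W^2), N = n/sqrt(W^2)
H = (E*n - 2*F*m + G*l) / (2*(EG - F^2)*sqrt(W^2)); E*n - 2*F*m + G*l = -12, EG - F^2 = 37, so H = (-6/37)/sqrt(37)


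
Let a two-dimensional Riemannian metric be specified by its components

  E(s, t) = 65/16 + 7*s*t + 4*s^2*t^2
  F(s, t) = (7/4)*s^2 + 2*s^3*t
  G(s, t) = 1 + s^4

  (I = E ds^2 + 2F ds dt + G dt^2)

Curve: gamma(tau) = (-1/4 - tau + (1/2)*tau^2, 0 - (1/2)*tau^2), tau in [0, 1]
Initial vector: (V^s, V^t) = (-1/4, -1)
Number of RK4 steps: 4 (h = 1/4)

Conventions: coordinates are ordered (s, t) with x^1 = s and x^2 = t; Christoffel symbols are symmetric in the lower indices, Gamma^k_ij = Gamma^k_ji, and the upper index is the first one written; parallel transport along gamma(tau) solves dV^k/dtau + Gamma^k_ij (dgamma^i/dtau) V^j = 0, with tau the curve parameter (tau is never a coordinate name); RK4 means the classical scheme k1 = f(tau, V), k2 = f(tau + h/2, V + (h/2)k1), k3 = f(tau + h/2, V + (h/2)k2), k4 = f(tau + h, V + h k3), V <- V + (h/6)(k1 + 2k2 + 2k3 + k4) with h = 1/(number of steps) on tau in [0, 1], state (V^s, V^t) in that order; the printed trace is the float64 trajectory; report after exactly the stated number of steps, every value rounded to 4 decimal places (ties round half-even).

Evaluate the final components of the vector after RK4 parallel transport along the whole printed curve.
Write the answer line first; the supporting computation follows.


Answer: V^s = -0.0298, V^t = -0.9648

gamma'(tau) = (-1 + tau, -tau); f(tau, V)^k = -Gamma^k_ij(gamma(tau)) gamma'^i(tau) V^j; h = 1/4; intermediate values shown to 6 dp
curve data and Christoffel symbols at the stage parameters:
  tau = 0.000000: gamma = (-0.250000, 0.000000), gamma' = (-1.000000, 0.000000); Gamma_sss = 0.000000, Gamma_sst = -0.215178, Gamma_stt = 0.000000, Gamma_tss = 0.000000, Gamma_tst = -0.007685, Gamma_ttt = 0.000000
  tau = 0.125000: gamma = (-0.367188, -0.007812), gamma' = (-0.875000, -0.125000); Gamma_sss = -0.006690, Gamma_sst = -0.314420, Gamma_stt = 0.000000, Gamma_tss = -0.000514, Gamma_tst = -0.024145, Gamma_ttt = 0.000000
  tau = 0.250000: gamma = (-0.468750, -0.031250), gamma' = (-0.750000, -0.250000); Gamma_sss = -0.026389, Gamma_sst = -0.395828, Gamma_stt = 0.000000, Gamma_tss = -0.003259, Gamma_tst = -0.048881, Gamma_ttt = 0.000000
  tau = 0.375000: gamma = (-0.554688, -0.070312), gamma' = (-0.625000, -0.375000); Gamma_sss = -0.057946, Gamma_sst = -0.457128, Gamma_stt = 0.000000, Gamma_tss = -0.009753, Gamma_tst = -0.076941, Gamma_ttt = 0.000000
  tau = 0.500000: gamma = (-0.625000, -0.125000), gamma' = (-0.500000, -0.500000); Gamma_sss = -0.099566, Gamma_sst = -0.497832, Gamma_stt = 0.000000, Gamma_tss = -0.020403, Gamma_tst = -0.102015, Gamma_ttt = 0.000000
  tau = 0.625000: gamma = (-0.679688, -0.195312), gamma' = (-0.375000, -0.625000); Gamma_sss = -0.149233, Gamma_sst = -0.519332, Gamma_stt = 0.000000, Gamma_tss = -0.034206, Gamma_tst = -0.119036, Gamma_ttt = 0.000000
  tau = 0.750000: gamma = (-0.718750, -0.281250), gamma' = (-0.250000, -0.750000); Gamma_sss = -0.205115, Gamma_sst = -0.524182, Gamma_stt = 0.000000, Gamma_tss = -0.049187, Gamma_tst = -0.125699, Gamma_ttt = 0.000000
  tau = 0.875000: gamma = (-0.742188, -0.382812), gamma' = (-0.125000, -0.875000); Gamma_sss = -0.265797, Gamma_sst = -0.515321, Gamma_stt = 0.000000, Gamma_tss = -0.063157, Gamma_tst = -0.122447, Gamma_ttt = 0.000000
  tau = 1.000000: gamma = (-0.750000, -0.500000), gamma' = (0.000000, -1.000000); Gamma_sss = -0.330408, Gamma_sst = -0.495612, Gamma_stt = 0.000000, Gamma_tss = -0.074342, Gamma_tst = -0.111513, Gamma_ttt = 0.000000
step 0: V^s = -0.2500, V^t = -1.0000
step 1: k1 = (0.215178, 0.007685), k2 = (0.284927, 0.021880), k3 = (0.284045, 0.021812), k4 = (0.316507, 0.039086); V <- V + (h/6)(k1 + 2k2 + 2k3 + k4): V^s = -0.1804, V^t = -0.9944
step 2: k1 = (0.316638, 0.039102), k2 = (0.311958, 0.052507), k3 = (0.311601, 0.052447), k4 = (0.274887, 0.056329); V <- V + (h/6)(k1 + 2k2 + 2k3 + k4): V^s = -0.1038, V^t = -0.9817
step 3: k1 = (0.275369, 0.056428), k2 = (0.216220, 0.049560), k3 = (0.219200, 0.050243), k4 = (0.148786, 0.035679); V <- V + (h/6)(k1 + 2k2 + 2k3 + k4): V^s = -0.0499, V^t = -0.9695
step 4: k1 = (0.149213, 0.035781), k2 = (0.077275, 0.018362), k3 = (0.081769, 0.019429), k4 = (0.014582, 0.003281); V <- V + (h/6)(k1 + 2k2 + 2k3 + k4): V^s = -0.0298, V^t = -0.9648


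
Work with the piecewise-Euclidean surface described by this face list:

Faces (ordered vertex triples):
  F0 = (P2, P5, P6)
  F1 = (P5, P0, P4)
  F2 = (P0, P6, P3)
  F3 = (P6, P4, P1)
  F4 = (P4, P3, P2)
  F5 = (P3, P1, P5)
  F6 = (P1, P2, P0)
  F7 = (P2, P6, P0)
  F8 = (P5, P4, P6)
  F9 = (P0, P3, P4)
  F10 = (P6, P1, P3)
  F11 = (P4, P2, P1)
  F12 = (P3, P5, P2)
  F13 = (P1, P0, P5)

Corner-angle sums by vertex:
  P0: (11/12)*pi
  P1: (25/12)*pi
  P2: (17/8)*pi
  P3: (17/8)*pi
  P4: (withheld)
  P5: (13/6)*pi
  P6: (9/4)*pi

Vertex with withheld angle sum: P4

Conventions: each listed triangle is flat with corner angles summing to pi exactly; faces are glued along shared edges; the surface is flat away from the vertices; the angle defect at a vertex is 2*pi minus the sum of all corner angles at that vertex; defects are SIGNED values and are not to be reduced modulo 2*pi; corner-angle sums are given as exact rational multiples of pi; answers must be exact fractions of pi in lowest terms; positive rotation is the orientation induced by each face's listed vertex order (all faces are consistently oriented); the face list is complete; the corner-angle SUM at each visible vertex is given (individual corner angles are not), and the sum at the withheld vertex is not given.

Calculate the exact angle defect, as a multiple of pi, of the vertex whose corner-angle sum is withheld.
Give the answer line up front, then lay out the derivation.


Answer: defect(P4) = -pi/3

V = 7, E = 21, F = 14; chi = V - E + F = 0
Gauss-Bonnet: total defect = 2*pi*chi = 0; visible defects sum to pi/3


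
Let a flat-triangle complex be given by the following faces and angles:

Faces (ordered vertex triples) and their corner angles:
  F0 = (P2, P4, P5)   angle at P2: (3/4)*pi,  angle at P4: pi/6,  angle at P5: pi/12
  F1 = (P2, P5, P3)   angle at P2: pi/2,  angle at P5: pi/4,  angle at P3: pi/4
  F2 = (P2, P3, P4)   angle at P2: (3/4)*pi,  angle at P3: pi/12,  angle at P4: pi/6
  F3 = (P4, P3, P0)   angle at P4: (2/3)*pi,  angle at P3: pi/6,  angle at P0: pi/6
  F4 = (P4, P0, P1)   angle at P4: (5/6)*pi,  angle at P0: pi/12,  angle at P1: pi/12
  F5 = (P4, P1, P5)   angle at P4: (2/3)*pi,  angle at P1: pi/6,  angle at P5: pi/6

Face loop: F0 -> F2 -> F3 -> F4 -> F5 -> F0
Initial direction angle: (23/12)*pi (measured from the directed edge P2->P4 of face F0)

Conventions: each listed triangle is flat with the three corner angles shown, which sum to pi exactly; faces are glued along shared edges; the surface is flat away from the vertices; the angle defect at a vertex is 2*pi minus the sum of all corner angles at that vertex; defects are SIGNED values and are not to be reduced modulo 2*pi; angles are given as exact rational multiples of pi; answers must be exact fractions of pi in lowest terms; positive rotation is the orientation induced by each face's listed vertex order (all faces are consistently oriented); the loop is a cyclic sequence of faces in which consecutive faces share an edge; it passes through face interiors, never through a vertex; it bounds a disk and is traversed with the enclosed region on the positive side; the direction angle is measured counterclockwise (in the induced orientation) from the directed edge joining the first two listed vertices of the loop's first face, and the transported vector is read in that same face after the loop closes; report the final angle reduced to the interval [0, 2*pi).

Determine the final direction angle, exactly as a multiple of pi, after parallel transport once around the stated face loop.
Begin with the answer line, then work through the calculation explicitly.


Answer: final direction angle = (17/12)*pi

enclosed vertex P4: corner angles sum to (5/2)*pi, defect = 2*pi - (5/2)*pi = -pi/2
the final direction is the initial angle plus the enclosed defects, taken mod 2*pi in the induced orientation
final angle = (23/12)*pi - pi/2 = (17/12)*pi (mod 2*pi)


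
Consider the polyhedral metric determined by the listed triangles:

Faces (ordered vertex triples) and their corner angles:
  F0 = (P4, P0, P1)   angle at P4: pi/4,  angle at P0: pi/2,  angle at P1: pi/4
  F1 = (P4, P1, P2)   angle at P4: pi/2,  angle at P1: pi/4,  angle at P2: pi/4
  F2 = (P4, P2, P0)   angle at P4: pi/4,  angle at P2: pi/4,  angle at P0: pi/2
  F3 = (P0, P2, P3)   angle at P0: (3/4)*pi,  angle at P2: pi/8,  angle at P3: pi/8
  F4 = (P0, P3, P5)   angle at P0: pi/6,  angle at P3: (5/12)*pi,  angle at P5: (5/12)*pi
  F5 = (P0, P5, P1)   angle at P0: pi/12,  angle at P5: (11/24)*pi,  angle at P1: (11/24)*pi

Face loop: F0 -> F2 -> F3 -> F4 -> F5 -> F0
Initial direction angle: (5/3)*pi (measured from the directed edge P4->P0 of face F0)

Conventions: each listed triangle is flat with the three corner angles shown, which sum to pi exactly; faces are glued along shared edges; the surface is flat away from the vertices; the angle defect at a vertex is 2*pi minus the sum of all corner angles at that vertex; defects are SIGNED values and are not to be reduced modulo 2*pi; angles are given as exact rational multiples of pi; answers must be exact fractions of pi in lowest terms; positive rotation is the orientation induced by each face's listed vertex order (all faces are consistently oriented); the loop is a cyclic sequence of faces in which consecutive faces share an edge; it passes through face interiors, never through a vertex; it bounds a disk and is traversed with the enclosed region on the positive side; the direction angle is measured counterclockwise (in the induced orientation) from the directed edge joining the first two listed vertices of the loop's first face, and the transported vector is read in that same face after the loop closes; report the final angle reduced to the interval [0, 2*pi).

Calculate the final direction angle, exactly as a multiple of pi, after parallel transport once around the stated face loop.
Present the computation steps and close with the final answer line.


enclosed vertex P0: corner angles sum to 2*pi, defect = 2*pi - 2*pi = 0
final direction = starting direction + enclosed defect total, reduced mod 2*pi (induced orientation)
final angle = (5/3)*pi + 0 = (5/3)*pi (mod 2*pi)

Answer: final direction angle = (5/3)*pi


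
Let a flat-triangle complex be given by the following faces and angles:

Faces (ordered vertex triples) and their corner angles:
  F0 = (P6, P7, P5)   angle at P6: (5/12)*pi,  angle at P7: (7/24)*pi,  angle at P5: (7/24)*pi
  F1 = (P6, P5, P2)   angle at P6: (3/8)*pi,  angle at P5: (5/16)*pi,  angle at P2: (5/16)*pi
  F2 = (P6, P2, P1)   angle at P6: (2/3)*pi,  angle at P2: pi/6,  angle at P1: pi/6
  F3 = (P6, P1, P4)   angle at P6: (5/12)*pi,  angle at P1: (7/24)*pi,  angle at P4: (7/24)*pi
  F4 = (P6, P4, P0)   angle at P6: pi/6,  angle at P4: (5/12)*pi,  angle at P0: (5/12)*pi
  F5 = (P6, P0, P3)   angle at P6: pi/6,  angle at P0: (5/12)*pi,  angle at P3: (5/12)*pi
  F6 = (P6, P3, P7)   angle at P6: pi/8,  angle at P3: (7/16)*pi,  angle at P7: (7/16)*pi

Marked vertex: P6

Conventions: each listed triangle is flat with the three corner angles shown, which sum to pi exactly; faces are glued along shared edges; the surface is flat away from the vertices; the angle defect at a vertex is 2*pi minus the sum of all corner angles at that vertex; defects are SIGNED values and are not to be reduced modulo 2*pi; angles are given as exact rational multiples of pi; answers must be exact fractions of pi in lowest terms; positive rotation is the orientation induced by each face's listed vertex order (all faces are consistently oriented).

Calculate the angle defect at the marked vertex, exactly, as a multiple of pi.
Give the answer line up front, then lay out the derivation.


Answer: defect(P6) = -pi/3

Sum of corner angles at P6: (7/3)*pi
defect = 2*pi - (7/3)*pi


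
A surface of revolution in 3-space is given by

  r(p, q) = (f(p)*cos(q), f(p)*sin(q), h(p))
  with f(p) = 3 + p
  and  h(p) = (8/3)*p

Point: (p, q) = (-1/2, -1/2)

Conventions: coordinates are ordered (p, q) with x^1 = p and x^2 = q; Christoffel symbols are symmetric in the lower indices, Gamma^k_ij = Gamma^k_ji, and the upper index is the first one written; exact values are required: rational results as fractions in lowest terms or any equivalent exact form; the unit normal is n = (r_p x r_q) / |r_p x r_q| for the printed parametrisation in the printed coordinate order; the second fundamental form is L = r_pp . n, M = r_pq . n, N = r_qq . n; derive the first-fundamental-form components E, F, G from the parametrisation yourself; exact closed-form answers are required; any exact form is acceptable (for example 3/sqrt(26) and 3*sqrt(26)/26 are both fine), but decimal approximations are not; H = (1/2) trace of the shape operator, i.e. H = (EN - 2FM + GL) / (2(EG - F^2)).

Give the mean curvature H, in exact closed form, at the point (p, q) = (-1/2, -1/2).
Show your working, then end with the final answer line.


f = 5/2, f' = 1, f'' = 0, h' = 8/3, h'' = 0
E = 73/9, F = 0, G = 25/4; answer radicand W^2 = 73/9
unnormalised second-form numerators: l = 0, m = 0, n = 20/3; L = l/sqrt(73/9), and similarly M = m/sqrt(W^2), N = n/sqrt(W^2)
H = (E*n - 2*F*m + G*l) / (2*(EG - F^2)*sqrt(W^2)); E*n - 2*F*m + G*l = 1460/27, EG - F^2 = 1825/36, so H = (8/15)/sqrt(73/9)

Answer: H = 8*sqrt(73)/365


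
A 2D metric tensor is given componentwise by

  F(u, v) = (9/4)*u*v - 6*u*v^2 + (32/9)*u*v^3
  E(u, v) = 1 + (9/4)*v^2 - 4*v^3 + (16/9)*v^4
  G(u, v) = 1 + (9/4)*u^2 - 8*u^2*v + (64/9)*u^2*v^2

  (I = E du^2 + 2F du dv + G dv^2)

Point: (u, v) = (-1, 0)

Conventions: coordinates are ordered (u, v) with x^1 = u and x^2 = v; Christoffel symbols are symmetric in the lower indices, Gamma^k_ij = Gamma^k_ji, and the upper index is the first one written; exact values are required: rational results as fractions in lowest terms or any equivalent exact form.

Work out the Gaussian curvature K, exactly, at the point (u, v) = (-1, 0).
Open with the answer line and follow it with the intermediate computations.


Answer: K = -36/169

E = 1, F = 0, G = 13/4, EG - F^2 = 13/4 at the point
E_u = 0, E_v = 0, F_u = 0, F_v = -9/4, G_u = -9/2, G_v = -8
E_vv = 9/2, F_uv = 9/4, G_uu = 9/2
Compute both Brioschi determinants and normalise by (EG - F^2)^2.
M1 = [[-E_vv/2 + F_uv - G_uu/2, E_u/2, F_u - E_v/2], [F_v - G_u/2, E, F], [G_v/2, F, G]] = [[-9/4, 0, 0], [0, 1, 0], [-4, 0, 13/4]]; det M1 = -117/16
M2 = [[0, E_v/2, G_u/2], [E_v/2, E, F], [G_u/2, F, G]] = [[0, 0, -9/4], [0, 1, 0], [-9/4, 0, 13/4]]; det M2 = -81/16
det M1 - det M2 = -9/4; K = -9/4 / (13/4)^2 = -36/169
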